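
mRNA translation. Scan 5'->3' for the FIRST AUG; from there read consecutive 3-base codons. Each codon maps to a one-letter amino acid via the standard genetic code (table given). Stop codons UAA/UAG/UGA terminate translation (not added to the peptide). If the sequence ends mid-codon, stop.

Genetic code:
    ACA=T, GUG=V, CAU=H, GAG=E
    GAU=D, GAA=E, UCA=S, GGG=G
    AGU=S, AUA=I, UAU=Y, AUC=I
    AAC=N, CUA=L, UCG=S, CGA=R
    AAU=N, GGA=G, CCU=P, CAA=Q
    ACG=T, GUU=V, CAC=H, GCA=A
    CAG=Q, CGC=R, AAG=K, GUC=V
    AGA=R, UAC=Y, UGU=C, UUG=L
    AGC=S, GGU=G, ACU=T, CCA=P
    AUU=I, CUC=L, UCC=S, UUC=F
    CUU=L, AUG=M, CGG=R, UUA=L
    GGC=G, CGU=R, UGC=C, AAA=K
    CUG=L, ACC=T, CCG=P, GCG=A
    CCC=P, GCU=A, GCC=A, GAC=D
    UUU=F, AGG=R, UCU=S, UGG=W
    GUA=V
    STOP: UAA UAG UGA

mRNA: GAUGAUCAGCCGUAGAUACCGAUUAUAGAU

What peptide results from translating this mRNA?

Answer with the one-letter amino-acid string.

start AUG at pos 1
pos 1: AUG -> M; peptide=M
pos 4: AUC -> I; peptide=MI
pos 7: AGC -> S; peptide=MIS
pos 10: CGU -> R; peptide=MISR
pos 13: AGA -> R; peptide=MISRR
pos 16: UAC -> Y; peptide=MISRRY
pos 19: CGA -> R; peptide=MISRRYR
pos 22: UUA -> L; peptide=MISRRYRL
pos 25: UAG -> STOP

Answer: MISRRYRL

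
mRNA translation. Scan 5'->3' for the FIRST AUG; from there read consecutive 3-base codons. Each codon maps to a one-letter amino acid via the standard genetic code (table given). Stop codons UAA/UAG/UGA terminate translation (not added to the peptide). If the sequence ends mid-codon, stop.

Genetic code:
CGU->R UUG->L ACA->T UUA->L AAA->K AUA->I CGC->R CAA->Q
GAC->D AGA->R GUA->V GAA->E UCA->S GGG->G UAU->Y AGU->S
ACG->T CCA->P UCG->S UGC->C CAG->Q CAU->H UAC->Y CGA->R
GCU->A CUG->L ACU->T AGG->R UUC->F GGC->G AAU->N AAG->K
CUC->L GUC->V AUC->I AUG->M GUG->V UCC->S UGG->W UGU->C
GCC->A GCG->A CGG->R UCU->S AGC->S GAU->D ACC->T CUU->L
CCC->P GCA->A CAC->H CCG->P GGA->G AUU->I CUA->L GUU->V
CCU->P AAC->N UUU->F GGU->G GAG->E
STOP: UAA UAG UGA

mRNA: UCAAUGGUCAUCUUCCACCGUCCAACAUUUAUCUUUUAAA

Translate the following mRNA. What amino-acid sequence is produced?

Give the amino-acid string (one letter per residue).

Answer: MVIFHRPTFIF

Derivation:
start AUG at pos 3
pos 3: AUG -> M; peptide=M
pos 6: GUC -> V; peptide=MV
pos 9: AUC -> I; peptide=MVI
pos 12: UUC -> F; peptide=MVIF
pos 15: CAC -> H; peptide=MVIFH
pos 18: CGU -> R; peptide=MVIFHR
pos 21: CCA -> P; peptide=MVIFHRP
pos 24: ACA -> T; peptide=MVIFHRPT
pos 27: UUU -> F; peptide=MVIFHRPTF
pos 30: AUC -> I; peptide=MVIFHRPTFI
pos 33: UUU -> F; peptide=MVIFHRPTFIF
pos 36: UAA -> STOP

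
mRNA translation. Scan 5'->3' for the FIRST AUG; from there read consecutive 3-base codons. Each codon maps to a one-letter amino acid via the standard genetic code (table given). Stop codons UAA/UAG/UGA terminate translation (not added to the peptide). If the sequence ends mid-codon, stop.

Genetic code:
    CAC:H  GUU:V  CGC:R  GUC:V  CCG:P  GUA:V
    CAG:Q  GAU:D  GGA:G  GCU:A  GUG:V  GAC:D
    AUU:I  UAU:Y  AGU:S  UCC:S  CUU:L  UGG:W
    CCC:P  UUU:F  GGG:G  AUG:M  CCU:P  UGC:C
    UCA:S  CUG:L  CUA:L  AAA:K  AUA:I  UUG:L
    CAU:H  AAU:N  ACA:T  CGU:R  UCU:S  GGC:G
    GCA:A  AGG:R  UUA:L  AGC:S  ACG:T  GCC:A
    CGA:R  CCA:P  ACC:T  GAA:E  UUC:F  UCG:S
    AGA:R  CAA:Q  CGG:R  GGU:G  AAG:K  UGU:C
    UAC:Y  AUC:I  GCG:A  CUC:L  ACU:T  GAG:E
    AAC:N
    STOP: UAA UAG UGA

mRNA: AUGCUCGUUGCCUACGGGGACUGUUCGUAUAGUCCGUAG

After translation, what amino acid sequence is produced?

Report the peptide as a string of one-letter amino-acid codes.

start AUG at pos 0
pos 0: AUG -> M; peptide=M
pos 3: CUC -> L; peptide=ML
pos 6: GUU -> V; peptide=MLV
pos 9: GCC -> A; peptide=MLVA
pos 12: UAC -> Y; peptide=MLVAY
pos 15: GGG -> G; peptide=MLVAYG
pos 18: GAC -> D; peptide=MLVAYGD
pos 21: UGU -> C; peptide=MLVAYGDC
pos 24: UCG -> S; peptide=MLVAYGDCS
pos 27: UAU -> Y; peptide=MLVAYGDCSY
pos 30: AGU -> S; peptide=MLVAYGDCSYS
pos 33: CCG -> P; peptide=MLVAYGDCSYSP
pos 36: UAG -> STOP

Answer: MLVAYGDCSYSP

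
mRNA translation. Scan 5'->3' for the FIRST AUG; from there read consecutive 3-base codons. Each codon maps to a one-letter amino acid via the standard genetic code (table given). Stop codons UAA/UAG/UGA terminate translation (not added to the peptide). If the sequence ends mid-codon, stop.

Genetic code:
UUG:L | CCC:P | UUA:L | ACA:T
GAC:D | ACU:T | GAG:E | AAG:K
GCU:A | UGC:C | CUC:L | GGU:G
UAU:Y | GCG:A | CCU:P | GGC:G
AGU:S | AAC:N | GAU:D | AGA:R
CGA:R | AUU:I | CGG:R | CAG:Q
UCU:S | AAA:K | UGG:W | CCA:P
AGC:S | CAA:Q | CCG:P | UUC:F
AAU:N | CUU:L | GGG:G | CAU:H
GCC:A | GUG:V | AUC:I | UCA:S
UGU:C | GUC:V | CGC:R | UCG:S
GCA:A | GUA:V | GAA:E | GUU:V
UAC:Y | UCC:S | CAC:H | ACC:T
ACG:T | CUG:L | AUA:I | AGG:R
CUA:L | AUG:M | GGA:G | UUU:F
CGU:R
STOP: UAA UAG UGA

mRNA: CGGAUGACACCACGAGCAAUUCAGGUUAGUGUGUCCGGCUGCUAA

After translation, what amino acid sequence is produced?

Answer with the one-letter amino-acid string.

start AUG at pos 3
pos 3: AUG -> M; peptide=M
pos 6: ACA -> T; peptide=MT
pos 9: CCA -> P; peptide=MTP
pos 12: CGA -> R; peptide=MTPR
pos 15: GCA -> A; peptide=MTPRA
pos 18: AUU -> I; peptide=MTPRAI
pos 21: CAG -> Q; peptide=MTPRAIQ
pos 24: GUU -> V; peptide=MTPRAIQV
pos 27: AGU -> S; peptide=MTPRAIQVS
pos 30: GUG -> V; peptide=MTPRAIQVSV
pos 33: UCC -> S; peptide=MTPRAIQVSVS
pos 36: GGC -> G; peptide=MTPRAIQVSVSG
pos 39: UGC -> C; peptide=MTPRAIQVSVSGC
pos 42: UAA -> STOP

Answer: MTPRAIQVSVSGC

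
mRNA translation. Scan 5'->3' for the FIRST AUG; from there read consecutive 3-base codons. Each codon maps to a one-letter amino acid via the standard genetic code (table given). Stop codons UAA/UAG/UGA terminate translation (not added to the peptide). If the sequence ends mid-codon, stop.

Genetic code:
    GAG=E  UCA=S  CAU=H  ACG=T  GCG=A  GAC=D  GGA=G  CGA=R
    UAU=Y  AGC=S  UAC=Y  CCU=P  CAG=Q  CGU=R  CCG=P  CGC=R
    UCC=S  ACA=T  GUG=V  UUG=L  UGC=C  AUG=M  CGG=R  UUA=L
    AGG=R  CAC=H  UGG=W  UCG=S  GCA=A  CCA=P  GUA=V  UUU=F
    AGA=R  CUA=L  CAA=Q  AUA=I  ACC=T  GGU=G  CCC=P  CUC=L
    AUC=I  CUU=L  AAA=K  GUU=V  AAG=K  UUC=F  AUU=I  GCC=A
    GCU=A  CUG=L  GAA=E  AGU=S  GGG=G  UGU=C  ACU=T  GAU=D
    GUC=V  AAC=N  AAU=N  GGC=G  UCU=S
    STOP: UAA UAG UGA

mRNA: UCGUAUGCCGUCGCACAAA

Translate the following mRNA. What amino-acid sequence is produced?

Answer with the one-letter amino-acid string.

start AUG at pos 4
pos 4: AUG -> M; peptide=M
pos 7: CCG -> P; peptide=MP
pos 10: UCG -> S; peptide=MPS
pos 13: CAC -> H; peptide=MPSH
pos 16: AAA -> K; peptide=MPSHK
pos 19: only 0 nt remain (<3), stop (end of mRNA)

Answer: MPSHK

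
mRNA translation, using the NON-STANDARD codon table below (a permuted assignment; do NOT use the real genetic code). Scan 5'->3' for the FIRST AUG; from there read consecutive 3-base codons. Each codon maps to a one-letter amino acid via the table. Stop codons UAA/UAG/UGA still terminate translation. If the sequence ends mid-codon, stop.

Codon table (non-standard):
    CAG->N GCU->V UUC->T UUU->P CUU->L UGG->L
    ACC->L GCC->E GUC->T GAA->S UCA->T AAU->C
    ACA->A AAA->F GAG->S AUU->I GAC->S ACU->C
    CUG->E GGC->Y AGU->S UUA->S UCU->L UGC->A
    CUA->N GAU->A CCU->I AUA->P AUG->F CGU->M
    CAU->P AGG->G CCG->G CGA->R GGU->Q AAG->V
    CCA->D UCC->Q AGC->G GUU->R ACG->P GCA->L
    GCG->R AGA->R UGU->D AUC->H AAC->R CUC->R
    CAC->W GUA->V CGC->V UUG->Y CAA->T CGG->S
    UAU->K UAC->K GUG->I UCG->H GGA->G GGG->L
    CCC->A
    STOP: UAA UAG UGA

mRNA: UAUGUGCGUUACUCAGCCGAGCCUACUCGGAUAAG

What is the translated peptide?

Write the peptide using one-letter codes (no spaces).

Answer: FARCNGGNRG

Derivation:
start AUG at pos 1
pos 1: AUG -> F; peptide=F
pos 4: UGC -> A; peptide=FA
pos 7: GUU -> R; peptide=FAR
pos 10: ACU -> C; peptide=FARC
pos 13: CAG -> N; peptide=FARCN
pos 16: CCG -> G; peptide=FARCNG
pos 19: AGC -> G; peptide=FARCNGG
pos 22: CUA -> N; peptide=FARCNGGN
pos 25: CUC -> R; peptide=FARCNGGNR
pos 28: GGA -> G; peptide=FARCNGGNRG
pos 31: UAA -> STOP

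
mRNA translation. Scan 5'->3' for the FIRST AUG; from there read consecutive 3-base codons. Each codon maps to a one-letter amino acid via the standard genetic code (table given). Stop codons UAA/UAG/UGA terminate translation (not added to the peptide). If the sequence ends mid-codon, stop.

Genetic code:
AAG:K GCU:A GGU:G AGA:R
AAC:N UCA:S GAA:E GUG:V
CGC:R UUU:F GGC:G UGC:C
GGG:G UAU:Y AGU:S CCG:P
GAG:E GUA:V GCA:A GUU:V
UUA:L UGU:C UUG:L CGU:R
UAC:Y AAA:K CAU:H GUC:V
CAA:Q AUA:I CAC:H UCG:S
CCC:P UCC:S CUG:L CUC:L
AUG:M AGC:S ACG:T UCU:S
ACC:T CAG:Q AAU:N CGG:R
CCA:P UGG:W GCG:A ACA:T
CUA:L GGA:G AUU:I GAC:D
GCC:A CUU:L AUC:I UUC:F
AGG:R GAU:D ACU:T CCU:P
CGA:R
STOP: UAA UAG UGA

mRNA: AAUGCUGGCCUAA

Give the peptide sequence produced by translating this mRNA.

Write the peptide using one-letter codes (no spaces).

start AUG at pos 1
pos 1: AUG -> M; peptide=M
pos 4: CUG -> L; peptide=ML
pos 7: GCC -> A; peptide=MLA
pos 10: UAA -> STOP

Answer: MLA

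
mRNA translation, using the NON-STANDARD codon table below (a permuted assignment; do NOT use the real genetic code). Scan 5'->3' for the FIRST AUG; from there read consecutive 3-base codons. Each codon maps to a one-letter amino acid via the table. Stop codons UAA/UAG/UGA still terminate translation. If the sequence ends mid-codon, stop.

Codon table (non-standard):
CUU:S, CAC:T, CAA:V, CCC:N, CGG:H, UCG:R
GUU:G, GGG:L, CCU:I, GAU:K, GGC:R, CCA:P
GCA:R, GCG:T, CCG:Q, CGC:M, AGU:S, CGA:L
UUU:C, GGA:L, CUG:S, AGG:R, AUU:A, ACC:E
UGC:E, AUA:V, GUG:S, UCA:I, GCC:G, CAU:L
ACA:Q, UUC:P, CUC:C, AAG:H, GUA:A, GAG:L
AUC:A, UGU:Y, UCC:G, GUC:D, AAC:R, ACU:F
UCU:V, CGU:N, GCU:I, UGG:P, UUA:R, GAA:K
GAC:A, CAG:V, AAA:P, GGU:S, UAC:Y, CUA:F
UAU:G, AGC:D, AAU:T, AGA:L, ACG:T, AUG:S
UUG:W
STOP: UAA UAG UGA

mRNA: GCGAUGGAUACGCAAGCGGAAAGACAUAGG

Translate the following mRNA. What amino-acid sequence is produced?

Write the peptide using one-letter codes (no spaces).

start AUG at pos 3
pos 3: AUG -> S; peptide=S
pos 6: GAU -> K; peptide=SK
pos 9: ACG -> T; peptide=SKT
pos 12: CAA -> V; peptide=SKTV
pos 15: GCG -> T; peptide=SKTVT
pos 18: GAA -> K; peptide=SKTVTK
pos 21: AGA -> L; peptide=SKTVTKL
pos 24: CAU -> L; peptide=SKTVTKLL
pos 27: AGG -> R; peptide=SKTVTKLLR
pos 30: only 0 nt remain (<3), stop (end of mRNA)

Answer: SKTVTKLLR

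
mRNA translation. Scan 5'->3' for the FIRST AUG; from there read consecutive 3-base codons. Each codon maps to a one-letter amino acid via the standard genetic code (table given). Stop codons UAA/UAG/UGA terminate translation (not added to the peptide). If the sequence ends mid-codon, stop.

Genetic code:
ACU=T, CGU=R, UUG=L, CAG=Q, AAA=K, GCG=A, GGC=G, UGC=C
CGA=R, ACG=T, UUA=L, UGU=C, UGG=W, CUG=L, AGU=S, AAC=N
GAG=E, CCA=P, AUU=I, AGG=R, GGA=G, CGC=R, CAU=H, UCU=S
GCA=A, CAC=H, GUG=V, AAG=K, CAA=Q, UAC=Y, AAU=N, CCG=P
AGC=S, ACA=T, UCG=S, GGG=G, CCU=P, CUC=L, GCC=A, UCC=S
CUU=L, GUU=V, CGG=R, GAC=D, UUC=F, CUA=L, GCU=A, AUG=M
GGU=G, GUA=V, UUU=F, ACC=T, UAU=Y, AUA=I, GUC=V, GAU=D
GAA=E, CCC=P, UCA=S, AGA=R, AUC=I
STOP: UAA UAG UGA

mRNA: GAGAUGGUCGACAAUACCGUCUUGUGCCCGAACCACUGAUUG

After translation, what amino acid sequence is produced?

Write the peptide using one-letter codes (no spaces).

Answer: MVDNTVLCPNH

Derivation:
start AUG at pos 3
pos 3: AUG -> M; peptide=M
pos 6: GUC -> V; peptide=MV
pos 9: GAC -> D; peptide=MVD
pos 12: AAU -> N; peptide=MVDN
pos 15: ACC -> T; peptide=MVDNT
pos 18: GUC -> V; peptide=MVDNTV
pos 21: UUG -> L; peptide=MVDNTVL
pos 24: UGC -> C; peptide=MVDNTVLC
pos 27: CCG -> P; peptide=MVDNTVLCP
pos 30: AAC -> N; peptide=MVDNTVLCPN
pos 33: CAC -> H; peptide=MVDNTVLCPNH
pos 36: UGA -> STOP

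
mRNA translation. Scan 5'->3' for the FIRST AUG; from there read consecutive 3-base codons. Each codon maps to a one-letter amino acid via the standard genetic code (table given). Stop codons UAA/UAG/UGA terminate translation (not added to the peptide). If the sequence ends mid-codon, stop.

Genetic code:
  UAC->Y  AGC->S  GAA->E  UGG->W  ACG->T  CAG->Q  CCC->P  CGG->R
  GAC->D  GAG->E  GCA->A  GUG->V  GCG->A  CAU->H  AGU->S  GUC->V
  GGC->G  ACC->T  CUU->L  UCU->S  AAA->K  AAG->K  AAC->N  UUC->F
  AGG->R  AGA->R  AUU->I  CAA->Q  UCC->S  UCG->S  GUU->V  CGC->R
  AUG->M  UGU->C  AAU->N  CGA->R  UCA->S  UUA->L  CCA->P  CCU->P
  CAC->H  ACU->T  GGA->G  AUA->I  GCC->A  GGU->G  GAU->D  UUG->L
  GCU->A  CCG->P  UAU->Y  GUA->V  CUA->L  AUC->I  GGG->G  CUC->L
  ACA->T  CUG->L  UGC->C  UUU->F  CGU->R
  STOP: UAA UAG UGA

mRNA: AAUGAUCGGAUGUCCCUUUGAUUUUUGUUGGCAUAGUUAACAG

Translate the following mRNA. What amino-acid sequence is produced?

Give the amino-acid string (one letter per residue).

Answer: MIGCPFDFCWHS

Derivation:
start AUG at pos 1
pos 1: AUG -> M; peptide=M
pos 4: AUC -> I; peptide=MI
pos 7: GGA -> G; peptide=MIG
pos 10: UGU -> C; peptide=MIGC
pos 13: CCC -> P; peptide=MIGCP
pos 16: UUU -> F; peptide=MIGCPF
pos 19: GAU -> D; peptide=MIGCPFD
pos 22: UUU -> F; peptide=MIGCPFDF
pos 25: UGU -> C; peptide=MIGCPFDFC
pos 28: UGG -> W; peptide=MIGCPFDFCW
pos 31: CAU -> H; peptide=MIGCPFDFCWH
pos 34: AGU -> S; peptide=MIGCPFDFCWHS
pos 37: UAA -> STOP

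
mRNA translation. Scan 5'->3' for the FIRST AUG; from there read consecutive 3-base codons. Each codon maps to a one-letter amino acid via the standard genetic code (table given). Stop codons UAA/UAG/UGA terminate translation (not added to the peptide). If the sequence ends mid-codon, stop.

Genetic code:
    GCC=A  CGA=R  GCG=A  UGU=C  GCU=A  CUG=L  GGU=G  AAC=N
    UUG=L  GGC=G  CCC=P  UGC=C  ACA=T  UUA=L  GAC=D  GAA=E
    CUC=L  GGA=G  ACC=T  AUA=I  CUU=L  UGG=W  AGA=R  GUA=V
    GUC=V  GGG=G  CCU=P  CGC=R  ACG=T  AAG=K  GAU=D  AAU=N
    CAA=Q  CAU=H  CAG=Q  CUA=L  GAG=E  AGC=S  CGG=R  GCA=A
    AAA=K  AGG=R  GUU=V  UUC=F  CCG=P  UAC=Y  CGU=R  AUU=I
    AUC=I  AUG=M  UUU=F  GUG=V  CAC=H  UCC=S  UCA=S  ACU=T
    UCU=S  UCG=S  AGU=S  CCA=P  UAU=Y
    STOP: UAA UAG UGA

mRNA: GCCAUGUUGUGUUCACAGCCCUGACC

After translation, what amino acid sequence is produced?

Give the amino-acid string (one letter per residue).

start AUG at pos 3
pos 3: AUG -> M; peptide=M
pos 6: UUG -> L; peptide=ML
pos 9: UGU -> C; peptide=MLC
pos 12: UCA -> S; peptide=MLCS
pos 15: CAG -> Q; peptide=MLCSQ
pos 18: CCC -> P; peptide=MLCSQP
pos 21: UGA -> STOP

Answer: MLCSQP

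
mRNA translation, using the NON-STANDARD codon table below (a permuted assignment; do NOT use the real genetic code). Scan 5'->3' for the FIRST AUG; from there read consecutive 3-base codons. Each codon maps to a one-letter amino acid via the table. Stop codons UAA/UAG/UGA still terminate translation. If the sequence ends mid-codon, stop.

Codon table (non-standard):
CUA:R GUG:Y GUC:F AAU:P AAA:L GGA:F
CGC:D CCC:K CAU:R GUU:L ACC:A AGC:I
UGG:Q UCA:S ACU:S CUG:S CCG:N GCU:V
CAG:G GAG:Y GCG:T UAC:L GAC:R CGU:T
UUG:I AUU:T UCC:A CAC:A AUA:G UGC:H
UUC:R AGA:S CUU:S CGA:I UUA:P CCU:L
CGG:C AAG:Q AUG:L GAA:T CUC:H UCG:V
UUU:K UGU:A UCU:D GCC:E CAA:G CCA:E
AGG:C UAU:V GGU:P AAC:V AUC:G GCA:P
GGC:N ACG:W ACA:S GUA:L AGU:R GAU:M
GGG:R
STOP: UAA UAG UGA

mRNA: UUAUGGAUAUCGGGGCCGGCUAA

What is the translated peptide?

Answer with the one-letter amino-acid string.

Answer: LMGREN

Derivation:
start AUG at pos 2
pos 2: AUG -> L; peptide=L
pos 5: GAU -> M; peptide=LM
pos 8: AUC -> G; peptide=LMG
pos 11: GGG -> R; peptide=LMGR
pos 14: GCC -> E; peptide=LMGRE
pos 17: GGC -> N; peptide=LMGREN
pos 20: UAA -> STOP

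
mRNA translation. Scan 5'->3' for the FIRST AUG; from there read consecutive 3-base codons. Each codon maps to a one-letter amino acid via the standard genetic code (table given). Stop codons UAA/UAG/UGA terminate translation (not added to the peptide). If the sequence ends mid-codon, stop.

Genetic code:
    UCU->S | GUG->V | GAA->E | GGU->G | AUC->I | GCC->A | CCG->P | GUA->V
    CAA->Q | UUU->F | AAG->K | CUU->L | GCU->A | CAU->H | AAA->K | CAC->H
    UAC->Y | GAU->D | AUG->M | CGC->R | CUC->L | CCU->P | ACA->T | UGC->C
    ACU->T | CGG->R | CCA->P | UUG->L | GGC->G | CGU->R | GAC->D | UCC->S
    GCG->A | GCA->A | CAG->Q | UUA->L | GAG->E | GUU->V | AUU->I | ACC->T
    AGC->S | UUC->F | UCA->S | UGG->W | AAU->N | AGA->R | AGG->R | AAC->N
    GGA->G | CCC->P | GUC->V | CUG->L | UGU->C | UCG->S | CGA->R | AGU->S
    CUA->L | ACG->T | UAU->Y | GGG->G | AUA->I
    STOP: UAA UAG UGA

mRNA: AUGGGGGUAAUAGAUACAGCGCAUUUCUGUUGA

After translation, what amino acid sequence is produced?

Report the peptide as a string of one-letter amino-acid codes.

Answer: MGVIDTAHFC

Derivation:
start AUG at pos 0
pos 0: AUG -> M; peptide=M
pos 3: GGG -> G; peptide=MG
pos 6: GUA -> V; peptide=MGV
pos 9: AUA -> I; peptide=MGVI
pos 12: GAU -> D; peptide=MGVID
pos 15: ACA -> T; peptide=MGVIDT
pos 18: GCG -> A; peptide=MGVIDTA
pos 21: CAU -> H; peptide=MGVIDTAH
pos 24: UUC -> F; peptide=MGVIDTAHF
pos 27: UGU -> C; peptide=MGVIDTAHFC
pos 30: UGA -> STOP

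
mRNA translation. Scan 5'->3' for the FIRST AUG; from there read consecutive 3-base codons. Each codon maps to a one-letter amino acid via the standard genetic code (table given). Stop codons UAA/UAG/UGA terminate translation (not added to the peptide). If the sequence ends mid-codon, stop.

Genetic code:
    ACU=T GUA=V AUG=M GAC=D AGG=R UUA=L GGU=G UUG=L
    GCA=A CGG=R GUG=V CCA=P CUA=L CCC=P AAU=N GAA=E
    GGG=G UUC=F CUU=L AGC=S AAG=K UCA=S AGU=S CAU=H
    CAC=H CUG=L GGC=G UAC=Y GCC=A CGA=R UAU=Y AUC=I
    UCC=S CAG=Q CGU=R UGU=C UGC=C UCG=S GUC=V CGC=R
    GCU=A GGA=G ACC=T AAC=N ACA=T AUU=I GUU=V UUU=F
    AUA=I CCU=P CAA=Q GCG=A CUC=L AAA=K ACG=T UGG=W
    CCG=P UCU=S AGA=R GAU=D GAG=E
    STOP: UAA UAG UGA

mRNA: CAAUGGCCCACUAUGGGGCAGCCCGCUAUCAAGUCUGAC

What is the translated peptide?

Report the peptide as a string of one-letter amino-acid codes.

start AUG at pos 2
pos 2: AUG -> M; peptide=M
pos 5: GCC -> A; peptide=MA
pos 8: CAC -> H; peptide=MAH
pos 11: UAU -> Y; peptide=MAHY
pos 14: GGG -> G; peptide=MAHYG
pos 17: GCA -> A; peptide=MAHYGA
pos 20: GCC -> A; peptide=MAHYGAA
pos 23: CGC -> R; peptide=MAHYGAAR
pos 26: UAU -> Y; peptide=MAHYGAARY
pos 29: CAA -> Q; peptide=MAHYGAARYQ
pos 32: GUC -> V; peptide=MAHYGAARYQV
pos 35: UGA -> STOP

Answer: MAHYGAARYQV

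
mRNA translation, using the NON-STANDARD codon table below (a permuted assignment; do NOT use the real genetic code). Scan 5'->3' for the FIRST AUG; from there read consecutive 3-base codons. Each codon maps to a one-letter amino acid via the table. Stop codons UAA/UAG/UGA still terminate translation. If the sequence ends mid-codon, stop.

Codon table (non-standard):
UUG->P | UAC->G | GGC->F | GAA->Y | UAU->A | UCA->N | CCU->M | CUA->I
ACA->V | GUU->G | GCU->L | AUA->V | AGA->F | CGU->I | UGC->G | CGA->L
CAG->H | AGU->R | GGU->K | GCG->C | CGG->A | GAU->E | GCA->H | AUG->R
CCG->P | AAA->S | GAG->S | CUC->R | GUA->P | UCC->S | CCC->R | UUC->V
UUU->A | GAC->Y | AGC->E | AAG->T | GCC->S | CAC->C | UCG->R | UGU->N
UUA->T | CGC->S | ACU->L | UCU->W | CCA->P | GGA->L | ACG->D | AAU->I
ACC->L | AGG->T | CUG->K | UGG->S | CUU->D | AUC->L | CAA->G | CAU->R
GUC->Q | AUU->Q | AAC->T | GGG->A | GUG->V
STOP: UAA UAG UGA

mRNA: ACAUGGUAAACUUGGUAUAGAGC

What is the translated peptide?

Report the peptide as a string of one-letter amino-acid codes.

Answer: RPTPP

Derivation:
start AUG at pos 2
pos 2: AUG -> R; peptide=R
pos 5: GUA -> P; peptide=RP
pos 8: AAC -> T; peptide=RPT
pos 11: UUG -> P; peptide=RPTP
pos 14: GUA -> P; peptide=RPTPP
pos 17: UAG -> STOP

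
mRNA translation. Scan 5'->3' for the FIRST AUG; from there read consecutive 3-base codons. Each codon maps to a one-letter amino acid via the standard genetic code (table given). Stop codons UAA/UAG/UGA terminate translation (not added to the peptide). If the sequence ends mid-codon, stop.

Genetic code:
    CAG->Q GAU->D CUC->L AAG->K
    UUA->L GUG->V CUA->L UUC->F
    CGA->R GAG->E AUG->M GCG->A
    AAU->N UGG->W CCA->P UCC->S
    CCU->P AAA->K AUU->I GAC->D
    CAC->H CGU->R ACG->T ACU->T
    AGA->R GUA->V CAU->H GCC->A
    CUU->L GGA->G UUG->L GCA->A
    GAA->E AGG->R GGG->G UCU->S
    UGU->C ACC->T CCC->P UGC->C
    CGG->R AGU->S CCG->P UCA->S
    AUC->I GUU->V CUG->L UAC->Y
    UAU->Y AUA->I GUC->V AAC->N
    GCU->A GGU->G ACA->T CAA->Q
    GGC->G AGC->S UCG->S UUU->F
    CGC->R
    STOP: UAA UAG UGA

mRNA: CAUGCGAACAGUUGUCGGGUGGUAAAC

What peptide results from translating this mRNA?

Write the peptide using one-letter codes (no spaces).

Answer: MRTVVGW

Derivation:
start AUG at pos 1
pos 1: AUG -> M; peptide=M
pos 4: CGA -> R; peptide=MR
pos 7: ACA -> T; peptide=MRT
pos 10: GUU -> V; peptide=MRTV
pos 13: GUC -> V; peptide=MRTVV
pos 16: GGG -> G; peptide=MRTVVG
pos 19: UGG -> W; peptide=MRTVVGW
pos 22: UAA -> STOP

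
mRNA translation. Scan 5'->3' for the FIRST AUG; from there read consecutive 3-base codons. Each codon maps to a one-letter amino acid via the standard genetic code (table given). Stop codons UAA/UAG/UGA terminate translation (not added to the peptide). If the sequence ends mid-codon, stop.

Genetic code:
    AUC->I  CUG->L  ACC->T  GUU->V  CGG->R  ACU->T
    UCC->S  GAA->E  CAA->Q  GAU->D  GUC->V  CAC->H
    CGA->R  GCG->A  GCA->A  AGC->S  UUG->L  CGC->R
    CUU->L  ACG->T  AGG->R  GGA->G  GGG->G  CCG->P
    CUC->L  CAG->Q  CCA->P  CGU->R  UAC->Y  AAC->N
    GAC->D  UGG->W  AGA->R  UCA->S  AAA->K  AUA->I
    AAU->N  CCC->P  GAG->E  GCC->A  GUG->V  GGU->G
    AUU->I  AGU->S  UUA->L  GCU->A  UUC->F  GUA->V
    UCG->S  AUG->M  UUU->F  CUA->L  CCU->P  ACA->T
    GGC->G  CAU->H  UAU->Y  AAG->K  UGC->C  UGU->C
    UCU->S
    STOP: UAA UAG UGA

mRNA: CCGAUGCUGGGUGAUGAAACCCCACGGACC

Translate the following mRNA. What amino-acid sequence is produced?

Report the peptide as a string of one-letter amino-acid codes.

start AUG at pos 3
pos 3: AUG -> M; peptide=M
pos 6: CUG -> L; peptide=ML
pos 9: GGU -> G; peptide=MLG
pos 12: GAU -> D; peptide=MLGD
pos 15: GAA -> E; peptide=MLGDE
pos 18: ACC -> T; peptide=MLGDET
pos 21: CCA -> P; peptide=MLGDETP
pos 24: CGG -> R; peptide=MLGDETPR
pos 27: ACC -> T; peptide=MLGDETPRT
pos 30: only 0 nt remain (<3), stop (end of mRNA)

Answer: MLGDETPRT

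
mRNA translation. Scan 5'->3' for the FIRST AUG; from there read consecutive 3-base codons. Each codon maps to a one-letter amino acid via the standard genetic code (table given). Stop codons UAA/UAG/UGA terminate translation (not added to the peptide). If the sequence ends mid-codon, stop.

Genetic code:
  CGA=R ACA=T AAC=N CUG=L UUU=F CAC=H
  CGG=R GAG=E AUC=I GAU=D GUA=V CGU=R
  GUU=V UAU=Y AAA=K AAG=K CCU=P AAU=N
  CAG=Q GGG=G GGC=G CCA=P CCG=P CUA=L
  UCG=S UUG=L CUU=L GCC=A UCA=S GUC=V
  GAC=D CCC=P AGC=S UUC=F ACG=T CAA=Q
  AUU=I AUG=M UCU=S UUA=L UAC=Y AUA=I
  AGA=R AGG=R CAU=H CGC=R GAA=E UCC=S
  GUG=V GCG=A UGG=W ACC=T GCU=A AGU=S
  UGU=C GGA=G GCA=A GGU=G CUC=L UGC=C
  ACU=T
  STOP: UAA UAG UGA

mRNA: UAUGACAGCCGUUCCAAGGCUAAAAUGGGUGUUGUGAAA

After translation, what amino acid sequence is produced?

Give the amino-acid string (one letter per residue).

Answer: MTAVPRLKWVL

Derivation:
start AUG at pos 1
pos 1: AUG -> M; peptide=M
pos 4: ACA -> T; peptide=MT
pos 7: GCC -> A; peptide=MTA
pos 10: GUU -> V; peptide=MTAV
pos 13: CCA -> P; peptide=MTAVP
pos 16: AGG -> R; peptide=MTAVPR
pos 19: CUA -> L; peptide=MTAVPRL
pos 22: AAA -> K; peptide=MTAVPRLK
pos 25: UGG -> W; peptide=MTAVPRLKW
pos 28: GUG -> V; peptide=MTAVPRLKWV
pos 31: UUG -> L; peptide=MTAVPRLKWVL
pos 34: UGA -> STOP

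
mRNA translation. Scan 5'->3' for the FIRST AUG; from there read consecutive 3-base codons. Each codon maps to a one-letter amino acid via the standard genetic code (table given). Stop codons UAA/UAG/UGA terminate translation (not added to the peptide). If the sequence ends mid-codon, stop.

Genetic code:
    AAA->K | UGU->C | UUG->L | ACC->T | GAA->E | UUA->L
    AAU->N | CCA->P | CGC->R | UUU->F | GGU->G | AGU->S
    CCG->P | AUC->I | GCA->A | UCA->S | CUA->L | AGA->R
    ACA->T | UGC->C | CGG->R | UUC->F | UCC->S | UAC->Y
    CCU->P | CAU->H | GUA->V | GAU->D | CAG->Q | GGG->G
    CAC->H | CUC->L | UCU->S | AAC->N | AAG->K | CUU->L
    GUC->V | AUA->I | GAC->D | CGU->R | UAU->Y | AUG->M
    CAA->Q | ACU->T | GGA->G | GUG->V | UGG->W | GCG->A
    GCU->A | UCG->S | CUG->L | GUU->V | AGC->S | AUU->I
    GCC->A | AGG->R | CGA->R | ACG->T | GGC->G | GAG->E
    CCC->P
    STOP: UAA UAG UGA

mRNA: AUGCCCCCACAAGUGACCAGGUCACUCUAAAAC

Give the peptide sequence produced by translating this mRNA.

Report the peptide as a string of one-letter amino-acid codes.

Answer: MPPQVTRSL

Derivation:
start AUG at pos 0
pos 0: AUG -> M; peptide=M
pos 3: CCC -> P; peptide=MP
pos 6: CCA -> P; peptide=MPP
pos 9: CAA -> Q; peptide=MPPQ
pos 12: GUG -> V; peptide=MPPQV
pos 15: ACC -> T; peptide=MPPQVT
pos 18: AGG -> R; peptide=MPPQVTR
pos 21: UCA -> S; peptide=MPPQVTRS
pos 24: CUC -> L; peptide=MPPQVTRSL
pos 27: UAA -> STOP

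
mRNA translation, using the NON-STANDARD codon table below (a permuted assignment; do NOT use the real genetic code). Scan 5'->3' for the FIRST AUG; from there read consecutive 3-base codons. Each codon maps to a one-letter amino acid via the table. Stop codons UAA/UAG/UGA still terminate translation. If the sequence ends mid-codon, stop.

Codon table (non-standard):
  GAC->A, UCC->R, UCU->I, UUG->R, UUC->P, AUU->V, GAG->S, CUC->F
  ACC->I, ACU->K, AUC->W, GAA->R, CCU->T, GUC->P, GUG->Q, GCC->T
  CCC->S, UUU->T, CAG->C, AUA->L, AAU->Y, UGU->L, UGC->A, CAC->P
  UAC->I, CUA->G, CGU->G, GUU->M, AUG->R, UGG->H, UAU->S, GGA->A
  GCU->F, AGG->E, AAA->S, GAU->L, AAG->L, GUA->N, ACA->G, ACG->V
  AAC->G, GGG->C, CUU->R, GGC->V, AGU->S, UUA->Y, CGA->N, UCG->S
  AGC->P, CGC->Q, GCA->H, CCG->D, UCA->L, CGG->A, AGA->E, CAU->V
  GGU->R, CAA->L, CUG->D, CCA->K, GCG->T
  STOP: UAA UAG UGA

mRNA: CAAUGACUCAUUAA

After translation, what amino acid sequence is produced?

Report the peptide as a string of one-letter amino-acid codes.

Answer: RKV

Derivation:
start AUG at pos 2
pos 2: AUG -> R; peptide=R
pos 5: ACU -> K; peptide=RK
pos 8: CAU -> V; peptide=RKV
pos 11: UAA -> STOP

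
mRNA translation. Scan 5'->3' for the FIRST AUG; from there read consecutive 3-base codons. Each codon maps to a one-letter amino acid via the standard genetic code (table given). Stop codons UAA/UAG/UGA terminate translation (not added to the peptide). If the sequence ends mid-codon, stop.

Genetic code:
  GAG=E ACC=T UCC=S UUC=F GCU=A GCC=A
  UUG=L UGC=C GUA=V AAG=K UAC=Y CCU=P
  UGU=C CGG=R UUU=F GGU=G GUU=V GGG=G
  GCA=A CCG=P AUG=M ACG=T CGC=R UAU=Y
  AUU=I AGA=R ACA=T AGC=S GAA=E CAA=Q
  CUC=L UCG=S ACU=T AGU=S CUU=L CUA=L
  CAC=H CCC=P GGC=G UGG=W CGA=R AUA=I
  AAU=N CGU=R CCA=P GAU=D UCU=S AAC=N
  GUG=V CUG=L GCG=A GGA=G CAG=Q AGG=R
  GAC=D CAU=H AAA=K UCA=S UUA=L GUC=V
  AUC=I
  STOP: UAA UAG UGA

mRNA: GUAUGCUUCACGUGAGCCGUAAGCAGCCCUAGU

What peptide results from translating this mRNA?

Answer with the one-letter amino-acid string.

Answer: MLHVSRKQP

Derivation:
start AUG at pos 2
pos 2: AUG -> M; peptide=M
pos 5: CUU -> L; peptide=ML
pos 8: CAC -> H; peptide=MLH
pos 11: GUG -> V; peptide=MLHV
pos 14: AGC -> S; peptide=MLHVS
pos 17: CGU -> R; peptide=MLHVSR
pos 20: AAG -> K; peptide=MLHVSRK
pos 23: CAG -> Q; peptide=MLHVSRKQ
pos 26: CCC -> P; peptide=MLHVSRKQP
pos 29: UAG -> STOP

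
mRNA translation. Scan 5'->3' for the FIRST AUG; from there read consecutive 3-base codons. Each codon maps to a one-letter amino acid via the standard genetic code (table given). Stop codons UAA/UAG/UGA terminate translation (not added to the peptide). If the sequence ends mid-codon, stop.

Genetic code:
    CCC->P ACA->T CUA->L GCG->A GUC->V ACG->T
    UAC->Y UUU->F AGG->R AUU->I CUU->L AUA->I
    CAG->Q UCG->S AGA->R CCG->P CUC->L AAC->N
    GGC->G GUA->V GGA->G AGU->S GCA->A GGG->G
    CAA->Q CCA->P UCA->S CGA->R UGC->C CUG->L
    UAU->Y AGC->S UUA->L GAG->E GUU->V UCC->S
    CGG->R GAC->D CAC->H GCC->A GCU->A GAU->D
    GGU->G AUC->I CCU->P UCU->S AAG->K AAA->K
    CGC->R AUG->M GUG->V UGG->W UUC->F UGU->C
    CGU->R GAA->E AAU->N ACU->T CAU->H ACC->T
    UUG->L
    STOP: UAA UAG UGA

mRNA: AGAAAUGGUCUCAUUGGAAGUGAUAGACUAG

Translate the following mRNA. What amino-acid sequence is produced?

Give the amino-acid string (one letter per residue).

Answer: MVSLEVID

Derivation:
start AUG at pos 4
pos 4: AUG -> M; peptide=M
pos 7: GUC -> V; peptide=MV
pos 10: UCA -> S; peptide=MVS
pos 13: UUG -> L; peptide=MVSL
pos 16: GAA -> E; peptide=MVSLE
pos 19: GUG -> V; peptide=MVSLEV
pos 22: AUA -> I; peptide=MVSLEVI
pos 25: GAC -> D; peptide=MVSLEVID
pos 28: UAG -> STOP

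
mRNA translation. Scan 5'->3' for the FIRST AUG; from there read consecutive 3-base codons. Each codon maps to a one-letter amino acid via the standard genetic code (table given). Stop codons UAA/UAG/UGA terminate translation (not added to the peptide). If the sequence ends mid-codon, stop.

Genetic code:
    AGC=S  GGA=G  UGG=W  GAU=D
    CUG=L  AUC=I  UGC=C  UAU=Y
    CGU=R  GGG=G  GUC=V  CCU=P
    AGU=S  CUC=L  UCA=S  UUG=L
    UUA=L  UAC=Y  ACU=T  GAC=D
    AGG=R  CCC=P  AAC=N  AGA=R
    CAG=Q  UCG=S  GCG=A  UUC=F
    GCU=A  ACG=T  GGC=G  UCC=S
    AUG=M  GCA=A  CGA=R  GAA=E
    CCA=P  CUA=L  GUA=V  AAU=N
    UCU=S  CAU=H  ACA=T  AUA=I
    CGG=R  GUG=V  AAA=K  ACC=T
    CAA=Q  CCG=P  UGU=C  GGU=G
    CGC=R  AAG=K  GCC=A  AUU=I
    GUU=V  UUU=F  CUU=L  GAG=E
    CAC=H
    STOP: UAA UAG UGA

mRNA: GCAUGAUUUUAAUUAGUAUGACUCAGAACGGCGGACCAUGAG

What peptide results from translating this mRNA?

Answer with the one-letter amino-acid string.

start AUG at pos 2
pos 2: AUG -> M; peptide=M
pos 5: AUU -> I; peptide=MI
pos 8: UUA -> L; peptide=MIL
pos 11: AUU -> I; peptide=MILI
pos 14: AGU -> S; peptide=MILIS
pos 17: AUG -> M; peptide=MILISM
pos 20: ACU -> T; peptide=MILISMT
pos 23: CAG -> Q; peptide=MILISMTQ
pos 26: AAC -> N; peptide=MILISMTQN
pos 29: GGC -> G; peptide=MILISMTQNG
pos 32: GGA -> G; peptide=MILISMTQNGG
pos 35: CCA -> P; peptide=MILISMTQNGGP
pos 38: UGA -> STOP

Answer: MILISMTQNGGP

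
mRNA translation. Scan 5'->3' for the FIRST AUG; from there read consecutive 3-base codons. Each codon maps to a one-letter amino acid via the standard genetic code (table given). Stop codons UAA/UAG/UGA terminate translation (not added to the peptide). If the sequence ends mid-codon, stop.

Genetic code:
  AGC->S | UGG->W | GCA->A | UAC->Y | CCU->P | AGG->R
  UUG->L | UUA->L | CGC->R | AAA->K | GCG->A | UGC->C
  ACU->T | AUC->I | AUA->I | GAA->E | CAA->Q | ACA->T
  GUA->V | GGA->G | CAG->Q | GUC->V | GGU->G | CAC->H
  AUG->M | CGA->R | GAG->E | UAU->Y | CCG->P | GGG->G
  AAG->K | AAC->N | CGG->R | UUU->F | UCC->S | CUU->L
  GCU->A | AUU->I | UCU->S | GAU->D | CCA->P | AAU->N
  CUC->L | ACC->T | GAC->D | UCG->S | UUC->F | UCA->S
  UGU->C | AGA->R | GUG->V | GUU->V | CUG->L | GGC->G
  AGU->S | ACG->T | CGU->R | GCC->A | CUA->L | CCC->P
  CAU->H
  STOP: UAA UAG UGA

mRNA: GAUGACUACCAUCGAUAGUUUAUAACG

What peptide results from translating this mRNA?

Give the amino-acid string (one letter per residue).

Answer: MTTIDSL

Derivation:
start AUG at pos 1
pos 1: AUG -> M; peptide=M
pos 4: ACU -> T; peptide=MT
pos 7: ACC -> T; peptide=MTT
pos 10: AUC -> I; peptide=MTTI
pos 13: GAU -> D; peptide=MTTID
pos 16: AGU -> S; peptide=MTTIDS
pos 19: UUA -> L; peptide=MTTIDSL
pos 22: UAA -> STOP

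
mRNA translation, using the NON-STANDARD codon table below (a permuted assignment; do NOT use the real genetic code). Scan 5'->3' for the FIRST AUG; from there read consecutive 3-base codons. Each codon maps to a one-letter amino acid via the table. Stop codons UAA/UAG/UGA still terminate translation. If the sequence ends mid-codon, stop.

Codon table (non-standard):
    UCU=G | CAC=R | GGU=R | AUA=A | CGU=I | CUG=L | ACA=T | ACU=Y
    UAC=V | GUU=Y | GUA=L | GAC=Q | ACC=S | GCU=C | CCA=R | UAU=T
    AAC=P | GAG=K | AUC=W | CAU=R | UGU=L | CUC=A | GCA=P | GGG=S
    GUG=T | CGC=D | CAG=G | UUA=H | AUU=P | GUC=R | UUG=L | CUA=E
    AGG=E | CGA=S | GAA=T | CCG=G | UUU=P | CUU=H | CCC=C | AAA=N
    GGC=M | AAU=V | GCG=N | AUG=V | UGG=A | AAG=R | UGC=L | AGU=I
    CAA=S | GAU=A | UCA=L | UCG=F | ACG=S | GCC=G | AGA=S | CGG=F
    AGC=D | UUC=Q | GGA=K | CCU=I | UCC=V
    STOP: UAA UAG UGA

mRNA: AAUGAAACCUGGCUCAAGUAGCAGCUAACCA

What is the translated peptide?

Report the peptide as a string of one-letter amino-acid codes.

Answer: VNIMLIDD

Derivation:
start AUG at pos 1
pos 1: AUG -> V; peptide=V
pos 4: AAA -> N; peptide=VN
pos 7: CCU -> I; peptide=VNI
pos 10: GGC -> M; peptide=VNIM
pos 13: UCA -> L; peptide=VNIML
pos 16: AGU -> I; peptide=VNIMLI
pos 19: AGC -> D; peptide=VNIMLID
pos 22: AGC -> D; peptide=VNIMLIDD
pos 25: UAA -> STOP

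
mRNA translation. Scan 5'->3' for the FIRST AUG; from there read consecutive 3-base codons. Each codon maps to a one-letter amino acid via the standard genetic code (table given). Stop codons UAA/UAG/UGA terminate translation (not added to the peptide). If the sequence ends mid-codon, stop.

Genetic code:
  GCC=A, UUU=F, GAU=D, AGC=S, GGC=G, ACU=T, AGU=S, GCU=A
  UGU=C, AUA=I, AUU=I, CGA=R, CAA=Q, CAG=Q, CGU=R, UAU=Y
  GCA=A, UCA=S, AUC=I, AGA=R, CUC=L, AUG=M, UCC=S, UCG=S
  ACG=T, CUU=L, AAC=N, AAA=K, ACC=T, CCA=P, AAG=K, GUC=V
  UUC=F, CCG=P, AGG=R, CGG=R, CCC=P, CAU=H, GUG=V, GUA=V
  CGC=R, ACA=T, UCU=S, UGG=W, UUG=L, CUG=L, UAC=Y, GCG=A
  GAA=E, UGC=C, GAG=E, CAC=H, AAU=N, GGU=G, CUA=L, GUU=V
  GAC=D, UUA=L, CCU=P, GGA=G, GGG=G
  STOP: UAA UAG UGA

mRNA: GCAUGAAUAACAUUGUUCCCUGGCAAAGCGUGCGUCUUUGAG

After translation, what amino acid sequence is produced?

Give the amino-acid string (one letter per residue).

start AUG at pos 2
pos 2: AUG -> M; peptide=M
pos 5: AAU -> N; peptide=MN
pos 8: AAC -> N; peptide=MNN
pos 11: AUU -> I; peptide=MNNI
pos 14: GUU -> V; peptide=MNNIV
pos 17: CCC -> P; peptide=MNNIVP
pos 20: UGG -> W; peptide=MNNIVPW
pos 23: CAA -> Q; peptide=MNNIVPWQ
pos 26: AGC -> S; peptide=MNNIVPWQS
pos 29: GUG -> V; peptide=MNNIVPWQSV
pos 32: CGU -> R; peptide=MNNIVPWQSVR
pos 35: CUU -> L; peptide=MNNIVPWQSVRL
pos 38: UGA -> STOP

Answer: MNNIVPWQSVRL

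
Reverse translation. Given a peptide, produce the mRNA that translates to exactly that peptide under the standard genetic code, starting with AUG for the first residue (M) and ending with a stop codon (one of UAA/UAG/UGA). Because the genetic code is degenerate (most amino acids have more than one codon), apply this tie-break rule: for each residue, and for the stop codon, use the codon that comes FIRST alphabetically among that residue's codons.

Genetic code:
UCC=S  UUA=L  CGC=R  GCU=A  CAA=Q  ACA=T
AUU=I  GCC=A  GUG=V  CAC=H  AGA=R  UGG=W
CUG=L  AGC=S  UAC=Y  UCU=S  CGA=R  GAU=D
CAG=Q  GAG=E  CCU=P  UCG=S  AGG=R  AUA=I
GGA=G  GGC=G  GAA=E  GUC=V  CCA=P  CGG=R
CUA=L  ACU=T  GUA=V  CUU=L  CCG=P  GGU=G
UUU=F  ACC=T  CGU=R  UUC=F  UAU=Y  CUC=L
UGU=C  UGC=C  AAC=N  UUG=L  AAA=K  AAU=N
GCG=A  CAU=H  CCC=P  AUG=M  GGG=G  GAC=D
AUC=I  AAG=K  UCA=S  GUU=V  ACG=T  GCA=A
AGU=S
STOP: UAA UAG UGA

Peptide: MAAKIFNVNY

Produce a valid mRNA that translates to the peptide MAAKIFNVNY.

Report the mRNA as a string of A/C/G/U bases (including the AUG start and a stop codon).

residue 1: M -> AUG (start codon)
residue 2: A codons sorted = GCA,GCC,GCG,GCU -> pick first = GCA
residue 3: A codons sorted = GCA,GCC,GCG,GCU -> pick first = GCA
residue 4: K codons sorted = AAA,AAG -> pick first = AAA
residue 5: I codons sorted = AUA,AUC,AUU -> pick first = AUA
residue 6: F codons sorted = UUC,UUU -> pick first = UUC
residue 7: N codons sorted = AAC,AAU -> pick first = AAC
residue 8: V codons sorted = GUA,GUC,GUG,GUU -> pick first = GUA
residue 9: N codons sorted = AAC,AAU -> pick first = AAC
residue 10: Y codons sorted = UAC,UAU -> pick first = UAC
terminator: stop codons sorted = UAA,UAG,UGA -> pick first = UAA

Answer: mRNA: AUGGCAGCAAAAAUAUUCAACGUAAACUACUAA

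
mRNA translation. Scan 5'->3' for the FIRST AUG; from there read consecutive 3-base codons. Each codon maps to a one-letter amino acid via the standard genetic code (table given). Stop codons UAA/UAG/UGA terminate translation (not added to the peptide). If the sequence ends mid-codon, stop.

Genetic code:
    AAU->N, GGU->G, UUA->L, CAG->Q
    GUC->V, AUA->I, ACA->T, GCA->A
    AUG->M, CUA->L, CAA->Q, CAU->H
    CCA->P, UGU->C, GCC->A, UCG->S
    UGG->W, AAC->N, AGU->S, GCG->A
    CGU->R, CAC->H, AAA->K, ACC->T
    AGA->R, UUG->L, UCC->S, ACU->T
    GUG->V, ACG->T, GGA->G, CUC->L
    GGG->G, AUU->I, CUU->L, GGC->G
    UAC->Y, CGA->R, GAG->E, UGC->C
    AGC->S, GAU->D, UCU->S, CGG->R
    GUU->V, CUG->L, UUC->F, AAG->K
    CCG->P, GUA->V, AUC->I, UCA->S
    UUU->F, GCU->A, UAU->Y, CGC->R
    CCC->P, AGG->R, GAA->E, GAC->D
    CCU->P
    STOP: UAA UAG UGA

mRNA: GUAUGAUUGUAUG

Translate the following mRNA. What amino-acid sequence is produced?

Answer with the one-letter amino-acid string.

start AUG at pos 2
pos 2: AUG -> M; peptide=M
pos 5: AUU -> I; peptide=MI
pos 8: GUA -> V; peptide=MIV
pos 11: only 2 nt remain (<3), stop (end of mRNA)

Answer: MIV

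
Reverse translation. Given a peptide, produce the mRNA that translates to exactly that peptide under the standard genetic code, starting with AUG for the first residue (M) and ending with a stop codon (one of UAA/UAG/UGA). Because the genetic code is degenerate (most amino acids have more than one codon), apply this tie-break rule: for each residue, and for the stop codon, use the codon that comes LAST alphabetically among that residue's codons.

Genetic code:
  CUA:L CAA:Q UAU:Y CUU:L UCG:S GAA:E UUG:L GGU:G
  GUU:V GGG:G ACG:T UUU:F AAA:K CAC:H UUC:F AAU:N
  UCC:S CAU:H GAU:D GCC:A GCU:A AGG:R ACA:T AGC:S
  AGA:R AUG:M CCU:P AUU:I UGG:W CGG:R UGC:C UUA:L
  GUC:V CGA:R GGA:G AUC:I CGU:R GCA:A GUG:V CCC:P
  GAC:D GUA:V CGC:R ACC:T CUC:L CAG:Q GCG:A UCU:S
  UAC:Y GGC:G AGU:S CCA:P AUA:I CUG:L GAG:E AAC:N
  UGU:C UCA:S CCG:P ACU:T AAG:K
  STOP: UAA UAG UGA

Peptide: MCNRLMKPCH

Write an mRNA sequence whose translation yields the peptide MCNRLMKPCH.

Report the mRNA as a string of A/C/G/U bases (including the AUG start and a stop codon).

residue 1: M -> AUG (start codon)
residue 2: C codons sorted = UGC,UGU -> pick last = UGU
residue 3: N codons sorted = AAC,AAU -> pick last = AAU
residue 4: R codons sorted = AGA,AGG,CGA,CGC,CGG,CGU -> pick last = CGU
residue 5: L codons sorted = CUA,CUC,CUG,CUU,UUA,UUG -> pick last = UUG
residue 6: M -> AUG (only codon)
residue 7: K codons sorted = AAA,AAG -> pick last = AAG
residue 8: P codons sorted = CCA,CCC,CCG,CCU -> pick last = CCU
residue 9: C codons sorted = UGC,UGU -> pick last = UGU
residue 10: H codons sorted = CAC,CAU -> pick last = CAU
terminator: stop codons sorted = UAA,UAG,UGA -> pick last = UGA

Answer: mRNA: AUGUGUAAUCGUUUGAUGAAGCCUUGUCAUUGA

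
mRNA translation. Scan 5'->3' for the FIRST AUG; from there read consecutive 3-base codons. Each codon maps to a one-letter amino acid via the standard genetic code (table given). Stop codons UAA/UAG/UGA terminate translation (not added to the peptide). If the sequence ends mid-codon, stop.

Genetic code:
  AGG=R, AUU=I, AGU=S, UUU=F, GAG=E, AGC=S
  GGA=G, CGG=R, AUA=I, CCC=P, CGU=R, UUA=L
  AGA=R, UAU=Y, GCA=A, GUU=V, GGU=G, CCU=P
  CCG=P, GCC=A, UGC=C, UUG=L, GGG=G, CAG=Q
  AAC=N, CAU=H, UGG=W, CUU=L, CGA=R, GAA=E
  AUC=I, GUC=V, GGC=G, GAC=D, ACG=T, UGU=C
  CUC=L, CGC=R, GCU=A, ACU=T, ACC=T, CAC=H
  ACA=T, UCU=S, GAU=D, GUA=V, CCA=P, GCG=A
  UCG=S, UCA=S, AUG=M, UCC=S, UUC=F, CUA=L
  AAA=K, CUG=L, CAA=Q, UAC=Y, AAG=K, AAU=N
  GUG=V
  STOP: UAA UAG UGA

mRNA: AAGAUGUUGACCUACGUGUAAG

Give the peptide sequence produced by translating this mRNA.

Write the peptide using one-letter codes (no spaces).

start AUG at pos 3
pos 3: AUG -> M; peptide=M
pos 6: UUG -> L; peptide=ML
pos 9: ACC -> T; peptide=MLT
pos 12: UAC -> Y; peptide=MLTY
pos 15: GUG -> V; peptide=MLTYV
pos 18: UAA -> STOP

Answer: MLTYV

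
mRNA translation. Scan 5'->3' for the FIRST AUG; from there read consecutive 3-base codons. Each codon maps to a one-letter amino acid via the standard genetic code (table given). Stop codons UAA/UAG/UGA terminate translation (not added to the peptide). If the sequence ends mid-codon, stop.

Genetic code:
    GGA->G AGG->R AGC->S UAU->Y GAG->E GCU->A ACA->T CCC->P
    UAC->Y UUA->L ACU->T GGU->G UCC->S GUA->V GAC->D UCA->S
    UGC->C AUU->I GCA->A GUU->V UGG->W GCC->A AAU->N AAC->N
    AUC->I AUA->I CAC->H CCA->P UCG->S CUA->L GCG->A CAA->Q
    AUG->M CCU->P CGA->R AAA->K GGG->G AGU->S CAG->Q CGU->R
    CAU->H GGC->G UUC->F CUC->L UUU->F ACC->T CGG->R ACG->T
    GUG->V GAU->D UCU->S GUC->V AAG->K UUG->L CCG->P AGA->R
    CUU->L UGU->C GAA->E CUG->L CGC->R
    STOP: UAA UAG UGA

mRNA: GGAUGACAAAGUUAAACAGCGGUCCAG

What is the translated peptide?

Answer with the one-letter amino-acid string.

Answer: MTKLNSGP

Derivation:
start AUG at pos 2
pos 2: AUG -> M; peptide=M
pos 5: ACA -> T; peptide=MT
pos 8: AAG -> K; peptide=MTK
pos 11: UUA -> L; peptide=MTKL
pos 14: AAC -> N; peptide=MTKLN
pos 17: AGC -> S; peptide=MTKLNS
pos 20: GGU -> G; peptide=MTKLNSG
pos 23: CCA -> P; peptide=MTKLNSGP
pos 26: only 1 nt remain (<3), stop (end of mRNA)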